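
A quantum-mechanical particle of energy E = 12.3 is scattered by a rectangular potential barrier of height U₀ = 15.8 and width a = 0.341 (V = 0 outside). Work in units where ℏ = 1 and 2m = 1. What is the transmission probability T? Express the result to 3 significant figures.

E < U₀: inside the barrier ψ ∝ e^{±κx} with κ = √(2m(U₀ − E))/ℏ = 1.871.
κa = 0.6380, sinh(κa) = 0.6821.
Matching ψ, ψ′ at both faces gives T = [1 + U₀² sinh²(κa) / (4E(U₀ − E))]⁻¹ = 1/1.675 = 0.597.

T = 0.597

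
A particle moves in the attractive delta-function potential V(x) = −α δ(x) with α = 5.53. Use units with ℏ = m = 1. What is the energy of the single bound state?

E = -15.3

For x ≠ 0 the bound state is ψ ∝ e^{−κ|x|}; integrating the TISE across the delta gives the cusp condition 2κ = 2mα/ℏ², so κ = 5.530.
Then E = −ℏ²κ²/(2m) = −mα²/(2ℏ²) = -15.29.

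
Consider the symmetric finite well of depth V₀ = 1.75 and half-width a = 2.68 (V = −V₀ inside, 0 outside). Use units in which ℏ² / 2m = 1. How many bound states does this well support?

N = 3

Define the well-strength parameter z₀ = (a/ℏ)√(2mV₀) = 2.68 × √(2·0.5·1.75) = 3.545.
A new bound state (alternating even/odd) appears each time z₀ passes a multiple of π/2, so N = ⌊2z₀/π⌋ + 1 = ⌊2.257⌋ + 1 = 3.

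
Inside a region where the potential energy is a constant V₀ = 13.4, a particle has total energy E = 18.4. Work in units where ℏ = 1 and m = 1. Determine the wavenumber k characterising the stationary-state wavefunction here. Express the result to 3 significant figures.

With E > V₀ the solution is oscillatory, ψ ∝ e^{±ikx} with k = √(2m(E − V₀))/ℏ.
k = √(2 × 1 × 5) = 3.162.

k = 3.16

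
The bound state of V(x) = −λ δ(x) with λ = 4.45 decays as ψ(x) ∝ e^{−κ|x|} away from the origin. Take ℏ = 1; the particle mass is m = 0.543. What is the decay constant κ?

κ = 2.42

Integrate −(ℏ²/2m)ψ'' − λδ(x)ψ = Eψ from −ε to +ε: the ψ'' term gives ψ'(0⁺) − ψ'(0⁻) and the δ term gives −(2mλ/ℏ²)ψ(0).
With ψ ∝ e^{−κ|x|} this yields −2κ = −2mλ/ℏ², so κ = mλ/ℏ² = 2.416.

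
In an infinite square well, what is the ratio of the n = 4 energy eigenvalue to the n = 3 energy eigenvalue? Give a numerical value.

1.77778

Since E_n ∝ n², the ratio is (4/3)² = 1.77778.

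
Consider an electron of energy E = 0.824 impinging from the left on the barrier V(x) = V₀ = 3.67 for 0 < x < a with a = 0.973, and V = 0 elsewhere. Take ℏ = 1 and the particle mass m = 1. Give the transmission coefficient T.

T = 0.0266

Since E < V₀ the interior solution is evanescent with decay constant κ = √(2m(V₀ − E))/ℏ = 2.386.
κa = 2.321, sinh(κa) = 5.046.
Matching ψ, ψ′ at both faces gives T = [1 + V₀² sinh²(κa) / (4E(V₀ − E))]⁻¹ = 1/37.56 = 0.0266.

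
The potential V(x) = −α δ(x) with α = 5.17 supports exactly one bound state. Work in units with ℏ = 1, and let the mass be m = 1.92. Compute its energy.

E = -25.7

For x ≠ 0 the bound state is ψ ∝ e^{−κ|x|}; integrating the TISE across the delta gives the cusp condition 2κ = 2mα/ℏ², so κ = 9.926.
Then E = −ℏ²κ²/(2m) = −mα²/(2ℏ²) = -25.66.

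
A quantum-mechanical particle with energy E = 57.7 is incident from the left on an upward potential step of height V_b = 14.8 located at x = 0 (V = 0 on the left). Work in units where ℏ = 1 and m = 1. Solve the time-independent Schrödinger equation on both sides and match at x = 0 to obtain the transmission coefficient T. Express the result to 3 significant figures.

The wavenumbers are k₁ = √(2mE)/ℏ = 10.74 on the left and k₂ = √(2m(E − V_b))/ℏ = 9.263 on the right.
Continuity of ψ and ψ′ at the step yields the reflection amplitude r = (k₁ − k₂)/(k₁ + k₂) = 0.07396; thus R = |r|² = 0.005470, T = 0.9945.

T = 0.995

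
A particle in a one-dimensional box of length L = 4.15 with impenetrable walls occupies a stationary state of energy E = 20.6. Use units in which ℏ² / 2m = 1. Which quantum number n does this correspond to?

From E_n = n²π²ℏ²/(2mL²) invert to n = √(2mL²E)/(πℏ).
n = (4.15/π) × √(2 × 0.5 × 20.6) = 5.996 → n = 6.

n = 6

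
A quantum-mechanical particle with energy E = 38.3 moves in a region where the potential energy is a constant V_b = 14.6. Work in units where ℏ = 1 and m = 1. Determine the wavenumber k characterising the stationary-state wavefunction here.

With E > V_b the solution is oscillatory, ψ ∝ e^{±ikx} with k = √(2m(E − V_b))/ℏ.
k = √(2 × 1 × 23.7) = 6.885.

k = 6.88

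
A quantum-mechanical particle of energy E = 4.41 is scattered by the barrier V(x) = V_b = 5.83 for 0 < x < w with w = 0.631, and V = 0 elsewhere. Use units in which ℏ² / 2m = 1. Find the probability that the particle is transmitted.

E < V_b: inside the barrier ψ ∝ e^{±κx} with κ = √(2m(V_b − E))/ℏ = 1.192.
κw = 0.7519, sinh(κw) = 0.8248.
Matching ψ, ψ′ at both faces gives T = [1 + V_b² sinh²(κw) / (4E(V_b − E))]⁻¹ = 1/1.923 = 0.520.

T = 0.520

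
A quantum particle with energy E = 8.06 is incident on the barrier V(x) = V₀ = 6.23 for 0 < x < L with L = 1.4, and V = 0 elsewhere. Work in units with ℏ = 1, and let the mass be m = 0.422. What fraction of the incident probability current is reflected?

R = 0.390

E > V₀: inside the barrier k₂ = √(2m(E − V₀))/ℏ = 1.243, k₂L = 1.740.
Matching at both interfaces gives T⁻¹ = 1 + V₀² sin²(k₂L) / [4E(E − V₀)] = 1.639, hence T = 0.610.
R = 1 − T = 0.390.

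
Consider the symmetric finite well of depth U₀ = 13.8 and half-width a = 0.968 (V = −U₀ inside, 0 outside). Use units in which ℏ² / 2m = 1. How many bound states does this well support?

The dimensionless depth is z₀ = a√(2mU₀)/ℏ = 0.968 × √(13.80) = 3.596.
A new bound state (alternating even/odd) appears each time z₀ passes a multiple of π/2, so N = ⌊2z₀/π⌋ + 1 = ⌊2.289⌋ + 1 = 3.

N = 3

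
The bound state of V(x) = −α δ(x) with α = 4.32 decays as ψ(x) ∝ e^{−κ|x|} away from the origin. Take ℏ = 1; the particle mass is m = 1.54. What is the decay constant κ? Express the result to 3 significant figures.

Integrating the TISE across x = 0 gives the cusp condition ψ'(0⁺) − ψ'(0⁻) = −(2mα/ℏ²)ψ(0).
With ψ ∝ e^{−κ|x|} this yields −2κ = −2mα/ℏ², so κ = mα/ℏ² = 6.653.

κ = 6.65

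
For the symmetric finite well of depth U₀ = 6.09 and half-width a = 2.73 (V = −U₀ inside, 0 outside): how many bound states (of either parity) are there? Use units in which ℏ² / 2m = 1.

Define the well-strength parameter z₀ = (a/ℏ)√(2mU₀) = 2.73 × √(2·0.5·6.09) = 6.737.
A new bound state (alternating even/odd) appears each time z₀ passes a multiple of π/2, so N = ⌊2z₀/π⌋ + 1 = ⌊4.289⌋ + 1 = 5.

N = 5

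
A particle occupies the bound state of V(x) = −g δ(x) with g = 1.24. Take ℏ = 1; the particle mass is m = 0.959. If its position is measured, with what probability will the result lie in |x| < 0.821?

The normalised bound state is ψ = √κ e^{−κ|x|} with κ = mg/ℏ² = 1.189.
P(|x| < d) = ∫_{−d}^{d} κ e^{−2κ|x|} dx = 1 − e^{−2κd} = 1 − e^{−1.953} = 0.8581.

P = 0.858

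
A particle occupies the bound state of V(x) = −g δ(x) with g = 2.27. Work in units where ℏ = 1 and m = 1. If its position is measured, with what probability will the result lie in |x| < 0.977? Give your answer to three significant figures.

The normalised bound state is ψ = √κ e^{−κ|x|} with κ = mg/ℏ² = 2.270.
P(|x| < d) = ∫_{−d}^{d} κ e^{−2κ|x|} dx = 1 − e^{−2κd} = 1 − e^{−4.436} = 0.9882.

P = 0.988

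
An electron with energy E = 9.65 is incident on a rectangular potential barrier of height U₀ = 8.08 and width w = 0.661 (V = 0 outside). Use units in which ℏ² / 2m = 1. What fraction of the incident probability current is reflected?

E > U₀: inside the barrier k₂ = √(2m(E − U₀))/ℏ = 1.253, k₂w = 0.8282.
T = [1 + U₀² sin²(k₂w) / (4E(E − U₀))]⁻¹ = 1/1.585 = 0.631.
R = 1 − T = 0.369.

R = 0.369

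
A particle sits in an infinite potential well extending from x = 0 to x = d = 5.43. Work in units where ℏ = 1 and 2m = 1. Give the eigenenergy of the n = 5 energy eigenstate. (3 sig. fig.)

Requiring ψ(0) = ψ(d) = 0 quantises k = nπ/d, hence E_n = ℏ²k²/2m = n²π²ℏ²/(2md²).
E_5 = 5² × π² / (2 × 0.5 × 5.43²) = 8.368.

E = 8.37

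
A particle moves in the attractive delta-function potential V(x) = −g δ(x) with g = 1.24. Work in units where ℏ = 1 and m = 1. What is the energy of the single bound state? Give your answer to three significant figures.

The bound state is ψ(x) = √κ e^{−κ|x|}. The derivative jump ψ'(0⁺) − ψ'(0⁻) = −(2mg/ℏ²)ψ(0) fixes κ = mg/ℏ² = 1.240.
Then E = −ℏ²κ²/(2m) = −mg²/(2ℏ²) = -0.7688.

E = -0.769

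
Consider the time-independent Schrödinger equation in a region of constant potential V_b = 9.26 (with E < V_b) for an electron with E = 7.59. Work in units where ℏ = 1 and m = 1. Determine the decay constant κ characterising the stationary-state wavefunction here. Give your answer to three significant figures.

κ = 1.83

Since E < V_b the TISE in this region is ψ'' = κ²ψ with κ = √(2m(V_b − E))/ℏ.
κ = √(2 × 1 × 1.67) = 1.828.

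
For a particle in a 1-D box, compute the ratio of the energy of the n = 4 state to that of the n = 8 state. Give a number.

0.25

E_n = n²π²ℏ²/(2mL²) so the ratio is n₂²/n₁² = 16/64 = 0.25.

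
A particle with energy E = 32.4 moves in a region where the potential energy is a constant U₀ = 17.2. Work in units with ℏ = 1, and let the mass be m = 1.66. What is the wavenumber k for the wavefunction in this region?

With E > U₀ the solution is oscillatory, ψ ∝ e^{±ikx} with k = √(2m(E − U₀))/ℏ.
k = √(2 × 1.66 × 15.2) = 7.104.

k = 7.10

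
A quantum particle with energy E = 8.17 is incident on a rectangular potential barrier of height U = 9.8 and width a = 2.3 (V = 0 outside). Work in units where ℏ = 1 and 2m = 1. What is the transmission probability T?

T = 0.00624

Since E < U the interior solution is evanescent with decay constant κ = √(2m(U − E))/ℏ = 1.277.
κa = 2.936, sinh(κa) = 9.398.
The exact tunnelling result is T⁻¹ = 1 + U² sinh²(κa) / [4E(U − E)] = 160.2, so T = 0.00624.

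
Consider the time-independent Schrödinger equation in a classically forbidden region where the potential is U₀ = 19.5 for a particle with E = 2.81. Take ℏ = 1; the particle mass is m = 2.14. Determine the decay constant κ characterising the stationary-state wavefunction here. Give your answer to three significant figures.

Since E < U₀ the TISE in this region is ψ'' = κ²ψ with κ = √(2m(U₀ − E))/ℏ.
κ = √(2 × 2.14 × 16.69) = 8.452.

κ = 8.45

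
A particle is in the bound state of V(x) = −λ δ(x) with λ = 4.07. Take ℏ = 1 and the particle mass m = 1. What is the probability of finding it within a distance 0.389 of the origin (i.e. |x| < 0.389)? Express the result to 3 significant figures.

P = 0.958

The normalised bound state is ψ = √κ e^{−κ|x|} with κ = mλ/ℏ² = 4.070.
P(|x| < d) = ∫_{−d}^{d} κ e^{−2κ|x|} dx = 1 − e^{−2κd} = 1 − e^{−3.166} = 0.9578.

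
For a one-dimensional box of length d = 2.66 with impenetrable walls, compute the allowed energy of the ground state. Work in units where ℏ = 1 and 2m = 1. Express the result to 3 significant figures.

E = 1.39

Requiring ψ(0) = ψ(d) = 0 quantises k = nπ/d, hence E_n = ℏ²k²/2m = n²π²ℏ²/(2md²).
E_1 = 1² × π² / (2 × 0.5 × 2.66²) = 1.395.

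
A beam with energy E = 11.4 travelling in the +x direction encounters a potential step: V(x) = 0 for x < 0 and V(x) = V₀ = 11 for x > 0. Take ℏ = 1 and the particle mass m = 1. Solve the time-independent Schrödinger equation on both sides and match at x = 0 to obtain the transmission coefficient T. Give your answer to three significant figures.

T = 0.532

On each side the TISE gives plane waves with k = √(2m(E − V))/ℏ: k₁ = √(2·1·11.4) = 4.775, k₂ = √(2·1·0.4) = 0.8944.
Continuity of ψ and ψ′ at the step yields the reflection amplitude r = (k₁ − k₂)/(k₁ + k₂) = 0.6845; thus R = |r|² = 0.4685, T = 0.5315.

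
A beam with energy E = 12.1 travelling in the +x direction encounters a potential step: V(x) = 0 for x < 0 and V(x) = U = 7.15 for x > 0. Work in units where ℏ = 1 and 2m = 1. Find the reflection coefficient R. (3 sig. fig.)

R = 0.0483

The wavenumbers are k₁ = √(2mE)/ℏ = 3.479 on the left and k₂ = √(2m(E − U))/ℏ = 2.225 on the right.
Continuity of ψ and ψ′ at the step yields the reflection amplitude r = (k₁ − k₂)/(k₁ + k₂) = 0.2198; thus R = |r|² = 0.04832, T = 0.9517.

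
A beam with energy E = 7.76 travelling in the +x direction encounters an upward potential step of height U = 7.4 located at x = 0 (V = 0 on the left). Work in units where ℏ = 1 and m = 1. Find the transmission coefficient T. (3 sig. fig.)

The wavenumbers are k₁ = √(2mE)/ℏ = 3.940 on the left and k₂ = √(2m(E − U))/ℏ = 0.8485 on the right.
Matching ψ and ψ′ at x = 0 gives r = (k₁ − k₂)/(k₁ + k₂), so R = r² = 0.4168 and T = 1 − R = 0.5832.

T = 0.583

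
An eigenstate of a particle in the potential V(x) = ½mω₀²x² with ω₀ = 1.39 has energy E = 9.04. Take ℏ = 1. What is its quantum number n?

n = 6

Invert E_n = (n + ½)ℏω₀: n = E/ℏω₀ − ½ = 6.004, so n = 6.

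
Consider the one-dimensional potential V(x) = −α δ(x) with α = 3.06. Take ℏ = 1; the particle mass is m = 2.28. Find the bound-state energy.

E = -10.7

For x ≠ 0 the bound state is ψ ∝ e^{−κ|x|}; integrating the TISE across the delta gives the cusp condition 2κ = 2mα/ℏ², so κ = 6.977.
Then E = −ℏ²κ²/(2m) = −mα²/(2ℏ²) = -10.67.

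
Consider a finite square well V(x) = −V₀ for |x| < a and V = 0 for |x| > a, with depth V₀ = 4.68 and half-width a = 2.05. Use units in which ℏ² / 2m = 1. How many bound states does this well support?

N = 3

Define the well-strength parameter z₀ = (a/ℏ)√(2mV₀) = 2.05 × √(2·0.5·4.68) = 4.435.
The even/odd transcendental equations gain one root per π/2 in z₀, giving N = 1 + ⌊2z₀/π⌋ = 1 + ⌊2.823⌋ = 3.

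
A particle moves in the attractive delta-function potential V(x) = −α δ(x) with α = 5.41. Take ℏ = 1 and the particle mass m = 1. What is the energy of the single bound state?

E = -14.6

For x ≠ 0 the bound state is ψ ∝ e^{−κ|x|}; integrating the TISE across the delta gives the cusp condition 2κ = 2mα/ℏ², so κ = 5.410.
Then E = −ℏ²κ²/(2m) = −mα²/(2ℏ²) = -14.63.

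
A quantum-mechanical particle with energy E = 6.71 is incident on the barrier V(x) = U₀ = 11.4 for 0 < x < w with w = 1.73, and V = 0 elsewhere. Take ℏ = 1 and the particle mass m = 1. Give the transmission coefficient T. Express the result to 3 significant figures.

T = 0.0000968

Since E < U₀ the interior solution is evanescent with decay constant κ = √(2m(U₀ − E))/ℏ = 3.063.
κw = 5.298, sinh(κw) = 100.0.
The exact tunnelling result is T⁻¹ = 1 + U₀² sinh²(κw) / [4E(U₀ − E)] = 10330, so T = 0.0000968.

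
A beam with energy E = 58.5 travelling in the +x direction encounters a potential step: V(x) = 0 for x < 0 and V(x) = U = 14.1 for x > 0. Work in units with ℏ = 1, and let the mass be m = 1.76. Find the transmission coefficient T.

On each side the TISE gives plane waves with k = √(2m(E − V))/ℏ: k₁ = √(2·1.76·58.5) = 14.35, k₂ = √(2·1.76·44.4) = 12.50.
Matching ψ and ψ′ at x = 0 gives r = (k₁ − k₂)/(k₁ + k₂), so R = r² = 0.004739 and T = 1 − R = 0.9953.

T = 0.995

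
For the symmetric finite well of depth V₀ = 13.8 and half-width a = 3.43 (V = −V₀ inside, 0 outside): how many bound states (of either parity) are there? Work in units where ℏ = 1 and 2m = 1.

N = 9

Define the well-strength parameter z₀ = (a/ℏ)√(2mV₀) = 3.43 × √(2·0.5·13.8) = 12.74.
A new bound state (alternating even/odd) appears each time z₀ passes a multiple of π/2, so N = ⌊2z₀/π⌋ + 1 = ⌊8.112⌋ + 1 = 9.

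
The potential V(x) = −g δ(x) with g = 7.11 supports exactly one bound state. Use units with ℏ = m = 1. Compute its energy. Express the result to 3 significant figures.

E = -25.3

For x ≠ 0 the bound state is ψ ∝ e^{−κ|x|}; integrating the TISE across the delta gives the cusp condition 2κ = 2mg/ℏ², so κ = 7.110.
Then E = −ℏ²κ²/(2m) = −mg²/(2ℏ²) = -25.28.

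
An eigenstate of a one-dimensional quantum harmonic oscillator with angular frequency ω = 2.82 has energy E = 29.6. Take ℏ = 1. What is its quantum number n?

n = 10

Invert E_n = (n + ½)ℏω: n = E/ℏω − ½ = 9.996, so n = 10.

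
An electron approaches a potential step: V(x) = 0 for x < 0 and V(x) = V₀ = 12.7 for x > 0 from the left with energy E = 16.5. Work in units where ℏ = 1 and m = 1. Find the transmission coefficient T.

The wavenumbers are k₁ = √(2mE)/ℏ = 5.745 on the left and k₂ = √(2m(E − V₀))/ℏ = 2.757 on the right.
Matching ψ and ψ′ at x = 0 gives r = (k₁ − k₂)/(k₁ + k₂), so R = r² = 0.1235 and T = 1 − R = 0.8765.

T = 0.876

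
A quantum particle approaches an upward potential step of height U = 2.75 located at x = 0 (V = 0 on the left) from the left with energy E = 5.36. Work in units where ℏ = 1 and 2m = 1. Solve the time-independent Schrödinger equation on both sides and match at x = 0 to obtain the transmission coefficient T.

On each side the TISE gives plane waves with k = √(2m(E − V))/ℏ: k₁ = √(2·½·5.36) = 2.315, k₂ = √(2·½·2.61) = 1.616.
Continuity of ψ and ψ′ at the step yields the reflection amplitude r = (k₁ − k₂)/(k₁ + k₂) = 0.1780; thus R = |r|² = 0.03168, T = 0.9683.

T = 0.968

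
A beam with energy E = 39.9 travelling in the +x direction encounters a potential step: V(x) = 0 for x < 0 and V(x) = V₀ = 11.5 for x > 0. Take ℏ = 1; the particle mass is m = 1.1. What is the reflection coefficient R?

On each side the TISE gives plane waves with k = √(2m(E − V))/ℏ: k₁ = √(2·1.1·39.9) = 9.369, k₂ = √(2·1.1·28.4) = 7.904.
Continuity of ψ and ψ′ at the step yields the reflection amplitude r = (k₁ − k₂)/(k₁ + k₂) = 0.08479; thus R = |r|² = 0.007190, T = 0.9928.

R = 0.00719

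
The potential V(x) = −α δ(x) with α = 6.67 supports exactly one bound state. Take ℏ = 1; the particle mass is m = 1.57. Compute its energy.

E = -34.9

The bound state is ψ(x) = √κ e^{−κ|x|}. The derivative jump ψ'(0⁺) − ψ'(0⁻) = −(2mα/ℏ²)ψ(0) fixes κ = mα/ℏ² = 10.47.
Then E = −ℏ²κ²/(2m) = −mα²/(2ℏ²) = -34.92.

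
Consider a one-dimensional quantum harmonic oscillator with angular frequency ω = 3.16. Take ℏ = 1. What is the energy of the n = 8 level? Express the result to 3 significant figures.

Using E_n = (n + ½)ℏω: E_8 = 8.5 × 3.16 = 26.86.

E = 26.9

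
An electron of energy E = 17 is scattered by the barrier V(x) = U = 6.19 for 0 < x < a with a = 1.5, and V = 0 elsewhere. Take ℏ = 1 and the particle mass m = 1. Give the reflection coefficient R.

Above the barrier the interior wavenumber is k₂ = √(2m(E − U))/ℏ = 4.650, giving phase k₂a = 6.975.
Matching at both interfaces gives T⁻¹ = 1 + U² sin²(k₂a) / [4E(E − U)] = 1.021, hence T = 0.979.
R = 1 − T = 0.0208.

R = 0.0208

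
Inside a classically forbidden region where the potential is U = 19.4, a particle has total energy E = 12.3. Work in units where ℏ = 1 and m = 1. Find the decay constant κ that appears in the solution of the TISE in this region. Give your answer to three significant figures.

Since E < U the TISE in this region is ψ'' = κ²ψ with κ = √(2m(U − E))/ℏ.
κ = √(2 × 1 × 7.1) = 3.768.

κ = 3.77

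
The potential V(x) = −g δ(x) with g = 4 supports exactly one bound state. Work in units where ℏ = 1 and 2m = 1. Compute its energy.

E = -4.00

The bound state is ψ(x) = √κ e^{−κ|x|}. The derivative jump ψ'(0⁺) − ψ'(0⁻) = −(2mg/ℏ²)ψ(0) fixes κ = mg/ℏ² = 2.000.
Then E = −ℏ²κ²/(2m) = −mg²/(2ℏ²) = -4.000.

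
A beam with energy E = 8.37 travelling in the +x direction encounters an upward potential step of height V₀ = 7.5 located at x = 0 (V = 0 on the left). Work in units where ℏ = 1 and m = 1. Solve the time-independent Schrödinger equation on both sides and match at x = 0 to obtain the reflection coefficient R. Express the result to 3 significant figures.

R = 0.263

The wavenumbers are k₁ = √(2mE)/ℏ = 4.091 on the left and k₂ = √(2m(E − V₀))/ℏ = 1.319 on the right.
Matching ψ and ψ′ at x = 0 gives r = (k₁ − k₂)/(k₁ + k₂), so R = r² = 0.2626 and T = 1 − R = 0.7374.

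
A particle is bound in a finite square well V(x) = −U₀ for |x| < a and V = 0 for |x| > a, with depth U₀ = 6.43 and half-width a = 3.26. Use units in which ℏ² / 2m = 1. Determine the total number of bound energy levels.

N = 6

The dimensionless depth is z₀ = a√(2mU₀)/ℏ = 3.26 × √(6.430) = 8.267.
The even/odd transcendental equations gain one root per π/2 in z₀, giving N = 1 + ⌊2z₀/π⌋ = 1 + ⌊5.263⌋ = 6.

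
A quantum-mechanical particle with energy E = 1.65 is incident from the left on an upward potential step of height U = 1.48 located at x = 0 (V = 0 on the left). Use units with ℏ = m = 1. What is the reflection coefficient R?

R = 0.264

On each side the TISE gives plane waves with k = √(2m(E − V))/ℏ: k₁ = √(2·1·1.65) = 1.817, k₂ = √(2·1·0.17) = 0.5831.
Continuity of ψ and ψ′ at the step yields the reflection amplitude r = (k₁ − k₂)/(k₁ + k₂) = 0.5140; thus R = |r|² = 0.2642, T = 0.7358.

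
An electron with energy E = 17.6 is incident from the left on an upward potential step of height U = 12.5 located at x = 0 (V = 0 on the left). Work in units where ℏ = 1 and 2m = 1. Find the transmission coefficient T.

On each side the TISE gives plane waves with k = √(2m(E − V))/ℏ: k₁ = √(2·½·17.6) = 4.195, k₂ = √(2·½·5.1) = 2.258.
Matching ψ and ψ′ at x = 0 gives r = (k₁ − k₂)/(k₁ + k₂), so R = r² = 0.09008 and T = 1 − R = 0.9099.

T = 0.910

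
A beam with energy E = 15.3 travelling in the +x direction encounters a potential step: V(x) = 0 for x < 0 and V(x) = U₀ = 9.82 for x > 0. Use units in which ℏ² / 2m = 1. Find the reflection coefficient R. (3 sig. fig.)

On each side the TISE gives plane waves with k = √(2m(E − V))/ℏ: k₁ = √(2·½·15.3) = 3.912, k₂ = √(2·½·5.48) = 2.341.
Matching ψ and ψ′ at x = 0 gives r = (k₁ − k₂)/(k₁ + k₂), so R = r² = 0.06310 and T = 1 − R = 0.9369.

R = 0.0631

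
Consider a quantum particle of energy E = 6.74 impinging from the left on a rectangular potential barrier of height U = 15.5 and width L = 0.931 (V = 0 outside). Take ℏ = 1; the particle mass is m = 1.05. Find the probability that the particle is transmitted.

T = 0.00134

E < U: inside the barrier ψ ∝ e^{±κx} with κ = √(2m(U − E))/ℏ = 4.289.
κL = 3.993, sinh(κL) = 27.10.
The exact tunnelling result is T⁻¹ = 1 + U² sinh²(κL) / [4E(U − E)] = 748.2, so T = 0.00134.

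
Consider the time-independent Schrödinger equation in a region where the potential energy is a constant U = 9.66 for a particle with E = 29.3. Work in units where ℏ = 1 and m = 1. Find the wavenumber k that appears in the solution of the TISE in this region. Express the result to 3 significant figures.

k = 6.27

With E > U the solution is oscillatory, ψ ∝ e^{±ikx} with k = √(2m(E − U))/ℏ.
k = √(2 × 1 × 19.64) = 6.267.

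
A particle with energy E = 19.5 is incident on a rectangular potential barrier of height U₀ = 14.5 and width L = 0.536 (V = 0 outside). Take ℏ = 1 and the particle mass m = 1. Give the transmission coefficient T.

E > U₀: inside the barrier k₂ = √(2m(E − U₀))/ℏ = 3.162, k₂L = 1.695.
Matching at both interfaces gives T⁻¹ = 1 + U₀² sin²(k₂L) / [4E(E − U₀)] = 1.531, hence T = 0.653.

T = 0.653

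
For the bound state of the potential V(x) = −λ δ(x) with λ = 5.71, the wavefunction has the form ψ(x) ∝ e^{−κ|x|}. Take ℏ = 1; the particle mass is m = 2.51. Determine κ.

κ = 14.3

Integrating the TISE across x = 0 gives the cusp condition ψ'(0⁺) − ψ'(0⁻) = −(2mλ/ℏ²)ψ(0).
With ψ ∝ e^{−κ|x|} this yields −2κ = −2mλ/ℏ², so κ = mλ/ℏ² = 14.33.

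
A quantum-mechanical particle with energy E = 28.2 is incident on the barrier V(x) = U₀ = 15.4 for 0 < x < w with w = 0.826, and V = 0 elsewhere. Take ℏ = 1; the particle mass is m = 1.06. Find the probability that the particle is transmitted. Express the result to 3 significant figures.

T = 0.879

Above the barrier the interior wavenumber is k₂ = √(2m(E − U₀))/ℏ = 5.209, giving phase k₂w = 4.303.
T = [1 + U₀² sin²(k₂w) / (4E(E − U₀))]⁻¹ = 1/1.138 = 0.879.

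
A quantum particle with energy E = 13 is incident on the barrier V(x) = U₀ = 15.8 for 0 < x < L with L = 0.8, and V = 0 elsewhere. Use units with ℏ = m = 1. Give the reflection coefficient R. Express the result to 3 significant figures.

R = 0.948

Since E < U₀ the interior solution is evanescent with decay constant κ = √(2m(U₀ − E))/ℏ = 2.366.
κL = 1.893, sinh(κL) = 3.245.
Matching ψ, ψ′ at both faces gives T = [1 + U₀² sinh²(κL) / (4E(U₀ − E))]⁻¹ = 1/19.05 = 0.0525.
R = 1 − T = 0.948.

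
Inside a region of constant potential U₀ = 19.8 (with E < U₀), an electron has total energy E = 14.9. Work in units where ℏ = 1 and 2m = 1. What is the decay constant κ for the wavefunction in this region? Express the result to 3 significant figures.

κ = 2.21

Since E < U₀ the TISE in this region is ψ'' = κ²ψ with κ = √(2m(U₀ − E))/ℏ.
κ = √(2 × 0.5 × 4.9) = 2.214.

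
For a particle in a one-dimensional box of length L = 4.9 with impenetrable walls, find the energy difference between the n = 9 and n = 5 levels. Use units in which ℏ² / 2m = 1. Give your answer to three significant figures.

E_n = n²π²ℏ²/(2mL²), so ΔE = (9² − 5²) π²ℏ²/(2mL²).
ΔE = 56 × π² / (2 × 0.5 × 4.9²) = 23.02.

ΔE = 23.0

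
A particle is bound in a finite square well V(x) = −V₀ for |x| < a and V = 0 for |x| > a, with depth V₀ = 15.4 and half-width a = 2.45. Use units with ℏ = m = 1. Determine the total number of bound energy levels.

N = 9

The dimensionless depth is z₀ = a√(2mV₀)/ℏ = 2.45 × √(30.80) = 13.60.
A new bound state (alternating even/odd) appears each time z₀ passes a multiple of π/2, so N = ⌊2z₀/π⌋ + 1 = ⌊8.656⌋ + 1 = 9.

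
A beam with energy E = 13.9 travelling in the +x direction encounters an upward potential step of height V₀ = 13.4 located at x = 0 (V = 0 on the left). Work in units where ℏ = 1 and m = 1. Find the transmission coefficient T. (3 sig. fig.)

T = 0.536

On each side the TISE gives plane waves with k = √(2m(E − V))/ℏ: k₁ = √(2·1·13.9) = 5.273, k₂ = √(2·1·0.5) = 1.000.
Matching ψ and ψ′ at x = 0 gives r = (k₁ − k₂)/(k₁ + k₂), so R = r² = 0.4640 and T = 1 − R = 0.5360.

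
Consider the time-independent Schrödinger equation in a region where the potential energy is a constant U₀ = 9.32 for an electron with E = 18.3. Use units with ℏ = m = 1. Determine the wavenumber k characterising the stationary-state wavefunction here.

With E > U₀ the solution is oscillatory, ψ ∝ e^{±ikx} with k = √(2m(E − U₀))/ℏ.
k = √(2 × 1 × 8.98) = 4.238.

k = 4.24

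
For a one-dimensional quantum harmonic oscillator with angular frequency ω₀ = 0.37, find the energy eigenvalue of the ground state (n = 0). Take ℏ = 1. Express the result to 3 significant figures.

E = 0.185

Using E_n = (n + ½)ℏω₀: E_0 = 0.5 × 0.37 = 0.1850.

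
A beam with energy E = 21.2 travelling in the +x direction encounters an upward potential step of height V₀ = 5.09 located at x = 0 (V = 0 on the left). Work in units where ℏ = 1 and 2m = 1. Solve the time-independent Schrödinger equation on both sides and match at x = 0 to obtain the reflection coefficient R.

R = 0.00470

On each side the TISE gives plane waves with k = √(2m(E − V))/ℏ: k₁ = √(2·½·21.2) = 4.604, k₂ = √(2·½·16.11) = 4.014.
Matching ψ and ψ′ at x = 0 gives r = (k₁ − k₂)/(k₁ + k₂), so R = r² = 0.004697 and T = 1 − R = 0.9953.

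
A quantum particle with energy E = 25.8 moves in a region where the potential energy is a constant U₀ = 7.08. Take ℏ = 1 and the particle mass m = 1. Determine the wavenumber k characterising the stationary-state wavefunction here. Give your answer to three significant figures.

With E > U₀ the solution is oscillatory, ψ ∝ e^{±ikx} with k = √(2m(E − U₀))/ℏ.
k = √(2 × 1 × 18.72) = 6.119.

k = 6.12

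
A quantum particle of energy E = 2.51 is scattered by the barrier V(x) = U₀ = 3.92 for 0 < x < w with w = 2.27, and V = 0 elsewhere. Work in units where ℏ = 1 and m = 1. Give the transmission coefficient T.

E < U₀: inside the barrier ψ ∝ e^{±κx} with κ = √(2m(U₀ − E))/ℏ = 1.679.
κw = 3.812, sinh(κw) = 22.61.
Matching ψ, ψ′ at both faces gives T = [1 + U₀² sinh²(κw) / (4E(U₀ − E))]⁻¹ = 1/555.9 = 0.00180.

T = 0.00180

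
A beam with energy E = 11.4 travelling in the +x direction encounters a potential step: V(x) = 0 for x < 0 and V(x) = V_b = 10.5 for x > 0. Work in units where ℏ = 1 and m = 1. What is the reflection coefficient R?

The wavenumbers are k₁ = √(2mE)/ℏ = 4.775 on the left and k₂ = √(2m(E − V_b))/ℏ = 1.342 on the right.
Continuity of ψ and ψ′ at the step yields the reflection amplitude r = (k₁ − k₂)/(k₁ + k₂) = 0.5613; thus R = |r|² = 0.3151, T = 0.6849.

R = 0.315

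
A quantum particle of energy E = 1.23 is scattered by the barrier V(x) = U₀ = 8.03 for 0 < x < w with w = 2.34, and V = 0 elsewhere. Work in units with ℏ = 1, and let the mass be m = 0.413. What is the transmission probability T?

T = 0.0000316

E < U₀: inside the barrier ψ ∝ e^{±κx} with κ = √(2m(U₀ − E))/ℏ = 2.370.
κw = 5.546, sinh(κw) = 128.1.
Matching ψ, ψ′ at both faces gives T = [1 + U₀² sinh²(κw) / (4E(U₀ − E))]⁻¹ = 1/31610 = 0.0000316.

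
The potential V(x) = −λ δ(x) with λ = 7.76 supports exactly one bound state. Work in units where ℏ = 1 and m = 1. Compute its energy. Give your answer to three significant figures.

E = -30.1

For x ≠ 0 the bound state is ψ ∝ e^{−κ|x|}; integrating the TISE across the delta gives the cusp condition 2κ = 2mλ/ℏ², so κ = 7.760.
Then E = −ℏ²κ²/(2m) = −mλ²/(2ℏ²) = -30.11.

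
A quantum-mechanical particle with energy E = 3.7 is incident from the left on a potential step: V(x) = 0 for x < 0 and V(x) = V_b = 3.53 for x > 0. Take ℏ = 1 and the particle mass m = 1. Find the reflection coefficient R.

On each side the TISE gives plane waves with k = √(2m(E − V))/ℏ: k₁ = √(2·1·3.7) = 2.720, k₂ = √(2·1·0.17) = 0.5831.
Continuity of ψ and ψ′ at the step yields the reflection amplitude r = (k₁ − k₂)/(k₁ + k₂) = 0.6470; thus R = |r|² = 0.4186, T = 0.5814.

R = 0.419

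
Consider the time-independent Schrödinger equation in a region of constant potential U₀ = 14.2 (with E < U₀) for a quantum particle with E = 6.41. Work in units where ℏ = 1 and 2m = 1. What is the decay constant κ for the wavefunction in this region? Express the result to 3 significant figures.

Since E < U₀ the TISE in this region is ψ'' = κ²ψ with κ = √(2m(U₀ − E))/ℏ.
κ = √(2 × 0.5 × 7.79) = 2.791.

κ = 2.79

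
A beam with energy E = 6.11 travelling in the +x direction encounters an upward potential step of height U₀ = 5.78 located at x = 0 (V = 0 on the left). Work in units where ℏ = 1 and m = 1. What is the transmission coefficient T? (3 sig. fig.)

On each side the TISE gives plane waves with k = √(2m(E − V))/ℏ: k₁ = √(2·1·6.11) = 3.496, k₂ = √(2·1·0.33) = 0.8124.
Matching ψ and ψ′ at x = 0 gives r = (k₁ − k₂)/(k₁ + k₂), so R = r² = 0.3879 and T = 1 − R = 0.6121.

T = 0.612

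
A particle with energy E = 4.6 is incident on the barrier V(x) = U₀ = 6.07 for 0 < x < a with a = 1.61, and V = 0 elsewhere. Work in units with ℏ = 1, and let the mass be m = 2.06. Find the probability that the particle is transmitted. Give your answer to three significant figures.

T = 0.00106

E < U₀: inside the barrier ψ ∝ e^{±κx} with κ = √(2m(U₀ − E))/ℏ = 2.461.
κa = 3.962, sinh(κa) = 26.28.
The exact tunnelling result is T⁻¹ = 1 + U₀² sinh²(κa) / [4E(U₀ − E)] = 941.5, so T = 0.00106.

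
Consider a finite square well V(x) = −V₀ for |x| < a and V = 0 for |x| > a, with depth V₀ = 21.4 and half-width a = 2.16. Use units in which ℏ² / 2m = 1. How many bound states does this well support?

Define the well-strength parameter z₀ = (a/ℏ)√(2mV₀) = 2.16 × √(2·0.5·21.4) = 9.992.
A new bound state (alternating even/odd) appears each time z₀ passes a multiple of π/2, so N = ⌊2z₀/π⌋ + 1 = ⌊6.361⌋ + 1 = 7.

N = 7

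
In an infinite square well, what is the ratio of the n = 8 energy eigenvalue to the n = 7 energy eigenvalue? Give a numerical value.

Since E_n ∝ n², the ratio is (8/7)² = 1.30612.

1.30612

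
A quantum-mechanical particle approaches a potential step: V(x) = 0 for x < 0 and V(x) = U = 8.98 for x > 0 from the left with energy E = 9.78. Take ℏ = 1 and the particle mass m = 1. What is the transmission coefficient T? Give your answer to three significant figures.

On each side the TISE gives plane waves with k = √(2m(E − V))/ℏ: k₁ = √(2·1·9.78) = 4.423, k₂ = √(2·1·0.8) = 1.265.
Continuity of ψ and ψ′ at the step yields the reflection amplitude r = (k₁ − k₂)/(k₁ + k₂) = 0.5552; thus R = |r|² = 0.3082, T = 0.6918.

T = 0.692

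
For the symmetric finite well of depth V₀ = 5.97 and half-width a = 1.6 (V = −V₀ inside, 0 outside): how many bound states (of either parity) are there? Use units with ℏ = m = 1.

N = 4

The dimensionless depth is z₀ = a√(2mV₀)/ℏ = 1.6 × √(11.94) = 5.529.
The even/odd transcendental equations gain one root per π/2 in z₀, giving N = 1 + ⌊2z₀/π⌋ = 1 + ⌊3.520⌋ = 4.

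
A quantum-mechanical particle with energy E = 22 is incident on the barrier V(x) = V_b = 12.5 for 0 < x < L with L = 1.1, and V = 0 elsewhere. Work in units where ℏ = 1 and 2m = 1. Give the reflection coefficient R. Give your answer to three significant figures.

E > V_b: inside the barrier k₂ = √(2m(E − V_b))/ℏ = 3.082, k₂L = 3.390.
T = [1 + V_b² sin²(k₂L) / (4E(E − V_b))]⁻¹ = 1/1.011 = 0.989.
R = 1 − T = 0.0112.

R = 0.0112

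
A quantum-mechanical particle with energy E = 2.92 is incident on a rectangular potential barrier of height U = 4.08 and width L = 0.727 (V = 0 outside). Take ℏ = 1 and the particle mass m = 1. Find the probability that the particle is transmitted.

Since E < U the interior solution is evanescent with decay constant κ = √(2m(U − E))/ℏ = 1.523.
κL = 1.107, sinh(κL) = 1.348.
Matching ψ, ψ′ at both faces gives T = [1 + U² sinh²(κL) / (4E(U − E))]⁻¹ = 1/3.232 = 0.309.

T = 0.309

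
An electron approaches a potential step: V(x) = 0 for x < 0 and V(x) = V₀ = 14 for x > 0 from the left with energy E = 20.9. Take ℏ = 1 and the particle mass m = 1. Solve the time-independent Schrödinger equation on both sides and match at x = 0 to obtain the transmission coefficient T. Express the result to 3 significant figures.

T = 0.927

On each side the TISE gives plane waves with k = √(2m(E − V))/ℏ: k₁ = √(2·1·20.9) = 6.465, k₂ = √(2·1·6.9) = 3.715.
Matching ψ and ψ′ at x = 0 gives r = (k₁ − k₂)/(k₁ + k₂), so R = r² = 0.07300 and T = 1 − R = 0.9270.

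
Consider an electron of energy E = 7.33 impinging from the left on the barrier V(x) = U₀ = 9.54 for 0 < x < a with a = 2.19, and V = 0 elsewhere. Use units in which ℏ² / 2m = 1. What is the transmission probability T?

Since E < U₀ the interior solution is evanescent with decay constant κ = √(2m(U₀ − E))/ℏ = 1.487.
κa = 3.256, sinh(κa) = 12.95.
The exact tunnelling result is T⁻¹ = 1 + U₀² sinh²(κa) / [4E(U₀ − E)] = 236.5, so T = 0.00423.

T = 0.00423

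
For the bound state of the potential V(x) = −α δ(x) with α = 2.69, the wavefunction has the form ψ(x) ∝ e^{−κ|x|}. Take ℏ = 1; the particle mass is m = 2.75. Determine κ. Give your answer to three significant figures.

κ = 7.40

Integrate −(ℏ²/2m)ψ'' − αδ(x)ψ = Eψ from −ε to +ε: the ψ'' term gives ψ'(0⁺) − ψ'(0⁻) and the δ term gives −(2mα/ℏ²)ψ(0).
With ψ ∝ e^{−κ|x|} this yields −2κ = −2mα/ℏ², so κ = mα/ℏ² = 7.398.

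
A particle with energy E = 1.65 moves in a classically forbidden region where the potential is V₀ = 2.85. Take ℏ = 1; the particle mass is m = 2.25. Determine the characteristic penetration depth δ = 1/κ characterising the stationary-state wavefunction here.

Since E < V₀ the TISE in this region is ψ'' = κ²ψ with κ = √(2m(V₀ − E))/ℏ.
κ = √(2 × 2.25 × 1.2) = 2.324. The penetration depth is δ = 1/κ = 0.430.

δ = 0.430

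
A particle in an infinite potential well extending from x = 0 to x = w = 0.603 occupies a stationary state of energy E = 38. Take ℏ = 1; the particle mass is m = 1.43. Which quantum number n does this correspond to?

From E_n = n²π²ℏ²/(2mw²) invert to n = √(2mw²E)/(πℏ).
n = (0.603/π) × √(2 × 1.43 × 38) = 2.001 → n = 2.

n = 2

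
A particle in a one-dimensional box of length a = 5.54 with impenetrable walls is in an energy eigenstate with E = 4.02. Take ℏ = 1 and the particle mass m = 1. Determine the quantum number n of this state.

From E_n = n²π²ℏ²/(2ma²) invert to n = √(2ma²E)/(πℏ).
n = (5.54/π) × √(2 × 1 × 4.02) = 5.000 → n = 5.

n = 5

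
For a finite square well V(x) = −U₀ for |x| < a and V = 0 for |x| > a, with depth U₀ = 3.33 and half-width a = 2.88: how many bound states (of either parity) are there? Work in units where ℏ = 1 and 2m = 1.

The dimensionless depth is z₀ = a√(2mU₀)/ℏ = 2.88 × √(3.330) = 5.256.
The even/odd transcendental equations gain one root per π/2 in z₀, giving N = 1 + ⌊2z₀/π⌋ = 1 + ⌊3.346⌋ = 4.

N = 4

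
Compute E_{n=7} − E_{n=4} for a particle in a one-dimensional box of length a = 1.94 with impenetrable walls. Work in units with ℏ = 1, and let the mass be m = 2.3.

E_n = n²π²ℏ²/(2ma²), so ΔE = (7² − 4²) π²ℏ²/(2ma²).
ΔE = 33 × π² / (2 × 2.3 × 1.94²) = 18.81.

ΔE = 18.8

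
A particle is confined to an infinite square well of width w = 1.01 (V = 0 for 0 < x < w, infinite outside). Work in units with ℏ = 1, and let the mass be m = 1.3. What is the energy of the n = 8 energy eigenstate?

The infinite-well eigenfunctions ψ_n = √(2/w) sin(nπx/w) vanish at both walls, giving E_n = n²π²ℏ²/(2mw²).
E_8 = 8² × π² / (2 × 1.3 × 1.01²) = 238.2.

E = 238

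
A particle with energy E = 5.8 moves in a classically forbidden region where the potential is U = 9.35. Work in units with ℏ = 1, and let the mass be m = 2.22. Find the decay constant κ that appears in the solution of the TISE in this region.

Since E < U the TISE in this region is ψ'' = κ²ψ with κ = √(2m(U − E))/ℏ.
κ = √(2 × 2.22 × 3.55) = 3.970.

κ = 3.97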